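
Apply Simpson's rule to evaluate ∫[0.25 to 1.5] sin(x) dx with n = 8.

f(x) = sin(x)
a = 0.25, b = 1.5, n = 8
h = (b - a)/n = 0.156250

Simpson's rule: (h/3)[f(x₀) + 4f(x₁) + 2f(x₂) + ... + f(xₙ)]

x_0 = 0.2500, f(x_0) = 0.247404, coefficient = 1
x_1 = 0.4062, f(x_1) = 0.395167, coefficient = 4
x_2 = 0.5625, f(x_2) = 0.533303, coefficient = 2
x_3 = 0.7188, f(x_3) = 0.658444, coefficient = 4
x_4 = 0.8750, f(x_4) = 0.767544, coefficient = 2
x_5 = 1.0312, f(x_5) = 0.857942, coefficient = 4
x_6 = 1.1875, f(x_6) = 0.927437, coefficient = 2
x_7 = 1.3438, f(x_7) = 0.974336, coefficient = 4
x_8 = 1.5000, f(x_8) = 0.997495, coefficient = 1

I ≈ (0.156250/3) × 17.245021 = 0.898178
Exact value: 0.898175
Error: 0.000003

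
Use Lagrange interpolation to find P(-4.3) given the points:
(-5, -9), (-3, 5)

Lagrange interpolation formula:
P(x) = Σ yᵢ × Lᵢ(x)
where Lᵢ(x) = Π_{j≠i} (x - xⱼ)/(xᵢ - xⱼ)

L_0(-4.3) = (-4.3 - (-3))/(-5 - (-3)) = 0.650000
L_1(-4.3) = (-4.3 - (-5))/(-3 - (-5)) = 0.350000

P(-4.3) = (-9)×L_0(-4.3) + 5×L_1(-4.3)
P(-4.3) = -4.100000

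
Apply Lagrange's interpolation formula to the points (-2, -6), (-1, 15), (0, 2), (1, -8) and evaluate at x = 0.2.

Lagrange interpolation formula:
P(x) = Σ yᵢ × Lᵢ(x)
where Lᵢ(x) = Π_{j≠i} (x - xⱼ)/(xᵢ - xⱼ)

L_0(0.2) = (0.2 - (-1))/(-2 - (-1)) × (0.2 - 0)/(-2 - 0) × (0.2 - 1)/(-2 - 1) = 0.032000
L_1(0.2) = (0.2 - (-2))/(-1 - (-2)) × (0.2 - 0)/(-1 - 0) × (0.2 - 1)/(-1 - 1) = -0.176000
L_2(0.2) = (0.2 - (-2))/(0 - (-2)) × (0.2 - (-1))/(0 - (-1)) × (0.2 - 1)/(0 - 1) = 1.056000
L_3(0.2) = (0.2 - (-2))/(1 - (-2)) × (0.2 - (-1))/(1 - (-1)) × (0.2 - 0)/(1 - 0) = 0.088000

P(0.2) = (-6)×L_0(0.2) + 15×L_1(0.2) + 2×L_2(0.2) + (-8)×L_3(0.2)
P(0.2) = -1.424000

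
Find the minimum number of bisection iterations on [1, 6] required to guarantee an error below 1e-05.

We need (b-a)/2^n ≤ 1e-05
(6 - 1)/2^n ≤ 1e-05
5/2^n ≤ 1e-05
2^n ≥ 500000
n ≥ log₂(500000) = 18.93
n ≥ 19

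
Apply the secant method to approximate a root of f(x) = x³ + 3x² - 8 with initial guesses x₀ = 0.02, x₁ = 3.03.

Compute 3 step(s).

f(x) = x³ + 3x² - 8
x₀ = 0.02, x₁ = 3.03

Secant formula: x_{n+1} = x_n - f(x_n)(x_n - x_{n-1})/(f(x_n) - f(x_{n-1}))

Iteration 1:
  f(0.020000) = -7.998792
  f(3.030000) = 47.360827
  x_2 = 3.030000 - 47.360827×(3.030000 - 0.020000)/(47.360827 - (-7.998792))
       = 0.454908
Iteration 2:
  f(3.030000) = 47.360827
  f(0.454908) = -7.285036
  x_3 = 0.454908 - (-7.285036)×(0.454908 - 3.030000)/(-7.285036 - 47.360827)
       = 0.798203
Iteration 3:
  f(0.454908) = -7.285036
  f(0.798203) = -5.580058
  x_4 = 0.798203 - (-5.580058)×(0.798203 - 0.454908)/(-5.580058 - (-7.285036))
       = 1.921739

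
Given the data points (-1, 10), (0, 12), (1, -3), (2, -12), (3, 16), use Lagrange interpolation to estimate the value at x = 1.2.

Lagrange interpolation formula:
P(x) = Σ yᵢ × Lᵢ(x)
where Lᵢ(x) = Π_{j≠i} (x - xⱼ)/(xᵢ - xⱼ)

L_0(1.2) = (1.2 - 0)/(-1 - 0) × (1.2 - 1)/(-1 - 1) × (1.2 - 2)/(-1 - 2) × (1.2 - 3)/(-1 - 3) = 0.014400
L_1(1.2) = (1.2 - (-1))/(0 - (-1)) × (1.2 - 1)/(0 - 1) × (1.2 - 2)/(0 - 2) × (1.2 - 3)/(0 - 3) = -0.105600
L_2(1.2) = (1.2 - (-1))/(1 - (-1)) × (1.2 - 0)/(1 - 0) × (1.2 - 2)/(1 - 2) × (1.2 - 3)/(1 - 3) = 0.950400
L_3(1.2) = (1.2 - (-1))/(2 - (-1)) × (1.2 - 0)/(2 - 0) × (1.2 - 1)/(2 - 1) × (1.2 - 3)/(2 - 3) = 0.158400
L_4(1.2) = (1.2 - (-1))/(3 - (-1)) × (1.2 - 0)/(3 - 0) × (1.2 - 1)/(3 - 1) × (1.2 - 2)/(3 - 2) = -0.017600

P(1.2) = 10×L_0(1.2) + 12×L_1(1.2) + (-3)×L_2(1.2) + (-12)×L_3(1.2) + 16×L_4(1.2)
P(1.2) = -6.156800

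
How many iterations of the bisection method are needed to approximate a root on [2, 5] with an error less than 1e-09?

We need (b-a)/2^n ≤ 1e-09
(5 - 2)/2^n ≤ 1e-09
3/2^n ≤ 1e-09
2^n ≥ 3000000000
n ≥ log₂(3000000000) = 31.48
n ≥ 32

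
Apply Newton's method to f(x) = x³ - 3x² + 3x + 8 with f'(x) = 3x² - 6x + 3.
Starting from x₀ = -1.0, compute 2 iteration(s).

f(x) = x³ - 3x² + 3x + 8
f'(x) = 3x² - 6x + 3
x₀ = -1.0

Newton-Raphson formula: x_{n+1} = x_n - f(x_n)/f'(x_n)

Iteration 1:
  f(-1.000000) = 1.000000
  f'(-1.000000) = 12.000000
  x_1 = -1.000000 - 1.000000/12.000000 = -1.083333
Iteration 2:
  f(-1.083333) = -0.042245
  f'(-1.083333) = 13.020833
  x_2 = -1.083333 - (-0.042245)/13.020833 = -1.080089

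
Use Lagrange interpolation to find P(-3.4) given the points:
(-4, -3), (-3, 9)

Lagrange interpolation formula:
P(x) = Σ yᵢ × Lᵢ(x)
where Lᵢ(x) = Π_{j≠i} (x - xⱼ)/(xᵢ - xⱼ)

L_0(-3.4) = (-3.4 - (-3))/(-4 - (-3)) = 0.400000
L_1(-3.4) = (-3.4 - (-4))/(-3 - (-4)) = 0.600000

P(-3.4) = (-3)×L_0(-3.4) + 9×L_1(-3.4)
P(-3.4) = 4.200000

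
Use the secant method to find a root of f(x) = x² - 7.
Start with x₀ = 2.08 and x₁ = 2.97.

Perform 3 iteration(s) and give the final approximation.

f(x) = x² - 7
x₀ = 2.08, x₁ = 2.97

Secant formula: x_{n+1} = x_n - f(x_n)(x_n - x_{n-1})/(f(x_n) - f(x_{n-1}))

Iteration 1:
  f(2.080000) = -2.673600
  f(2.970000) = 1.820900
  x_2 = 2.970000 - 1.820900×(2.970000 - 2.080000)/(1.820900 - (-2.673600))
       = 2.609426
Iteration 2:
  f(2.970000) = 1.820900
  f(2.609426) = -0.190897
  x_3 = 2.609426 - (-0.190897)×(2.609426 - 2.970000)/(-0.190897 - 1.820900)
       = 2.643640
Iteration 3:
  f(2.609426) = -0.190897
  f(2.643640) = -0.011166
  x_4 = 2.643640 - (-0.011166)×(2.643640 - 2.609426)/(-0.011166 - (-0.190897))
       = 2.645766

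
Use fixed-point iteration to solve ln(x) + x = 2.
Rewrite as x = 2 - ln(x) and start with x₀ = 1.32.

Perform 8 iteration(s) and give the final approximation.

Equation: ln(x) + x = 2
Fixed-point form: x = 2 - ln(x)
x₀ = 1.32

x_1 = g(1.320000) = 1.722368
x_2 = g(1.722368) = 1.456300
x_3 = g(1.456300) = 1.624101
x_4 = g(1.624101) = 1.515045
x_5 = g(1.515045) = 1.584555
x_6 = g(1.584555) = 1.539697
x_7 = g(1.539697) = 1.568415
x_8 = g(1.568415) = 1.549935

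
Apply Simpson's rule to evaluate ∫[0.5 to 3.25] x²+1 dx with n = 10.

f(x) = x²+1
a = 0.5, b = 3.25, n = 10
h = (b - a)/n = 0.275000

Simpson's rule: (h/3)[f(x₀) + 4f(x₁) + 2f(x₂) + ... + f(xₙ)]

x_0 = 0.5000, f(x_0) = 1.250000, coefficient = 1
x_1 = 0.7750, f(x_1) = 1.600625, coefficient = 4
x_2 = 1.0500, f(x_2) = 2.102500, coefficient = 2
x_3 = 1.3250, f(x_3) = 2.755625, coefficient = 4
x_4 = 1.6000, f(x_4) = 3.560000, coefficient = 2
x_5 = 1.8750, f(x_5) = 4.515625, coefficient = 4
x_6 = 2.1500, f(x_6) = 5.622500, coefficient = 2
x_7 = 2.4250, f(x_7) = 6.880625, coefficient = 4
x_8 = 2.7000, f(x_8) = 8.290000, coefficient = 2
x_9 = 2.9750, f(x_9) = 9.850625, coefficient = 4
x_10 = 3.2500, f(x_10) = 11.562500, coefficient = 1

I ≈ (0.275000/3) × 154.375000 = 14.151042
Exact value: 14.151042
Error: 0.000000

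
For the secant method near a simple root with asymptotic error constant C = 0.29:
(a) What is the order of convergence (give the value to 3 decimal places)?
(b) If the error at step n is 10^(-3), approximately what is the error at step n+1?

(a) Secant method has superlinear convergence with order φ = (1+√5)/2 ≈ 1.618.
    This means |e_{n+1}| ≈ C|e_n|^1.618.

(b) With |e_n| = 10^(-3) and C = 0.29:
    |e_{n+1}| ≈ 0.29 × (10^(-3))^1.618 = 0.29 × 10^(-4.85)

(a) ≈ 1.618 (golden ratio); (b) |e_{n+1}| ≈ 4.058e-06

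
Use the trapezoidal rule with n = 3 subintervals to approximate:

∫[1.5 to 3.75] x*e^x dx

f(x) = x*e^x
a = 1.5, b = 3.75, n = 3
h = (b - a)/n = 0.750000

Trapezoidal rule: (h/2)[f(x₀) + 2f(x₁) + 2f(x₂) + ... + f(xₙ)]

x_0 = 1.5000, f(x_0) = 6.722534, coefficient = 1
x_1 = 2.2500, f(x_1) = 21.347406, coefficient = 2
x_2 = 3.0000, f(x_2) = 60.256611, coefficient = 2
x_3 = 3.7500, f(x_3) = 159.454058, coefficient = 1

I ≈ (0.750000/2) × 329.384624 = 123.519234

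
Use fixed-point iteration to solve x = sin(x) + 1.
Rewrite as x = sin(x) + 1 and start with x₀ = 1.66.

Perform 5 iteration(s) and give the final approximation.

Equation: x = sin(x) + 1
Fixed-point form: x = sin(x) + 1
x₀ = 1.66

x_1 = g(1.660000) = 1.996024
x_2 = g(1.996024) = 1.910945
x_3 = g(1.910945) = 1.942705
x_4 = g(1.942705) = 1.931635
x_5 = g(1.931635) = 1.935601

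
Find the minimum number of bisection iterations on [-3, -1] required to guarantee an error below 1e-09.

We need (b-a)/2^n ≤ 1e-09
(-1 - (-3))/2^n ≤ 1e-09
2/2^n ≤ 1e-09
2^n ≥ 2000000000
n ≥ log₂(2000000000) = 30.90
n ≥ 31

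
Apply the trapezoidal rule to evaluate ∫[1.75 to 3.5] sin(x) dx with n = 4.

f(x) = sin(x)
a = 1.75, b = 3.5, n = 4
h = (b - a)/n = 0.437500

Trapezoidal rule: (h/2)[f(x₀) + 2f(x₁) + 2f(x₂) + ... + f(xₙ)]

x_0 = 1.7500, f(x_0) = 0.983986, coefficient = 1
x_1 = 2.1875, f(x_1) = 0.815789, coefficient = 2
x_2 = 2.6250, f(x_2) = 0.493920, coefficient = 2
x_3 = 3.0625, f(x_3) = 0.079010, coefficient = 2
x_4 = 3.5000, f(x_4) = -0.350783, coefficient = 1

I ≈ (0.437500/2) × 3.410642 = 0.746078
Exact value: 0.758211
Error: 0.012133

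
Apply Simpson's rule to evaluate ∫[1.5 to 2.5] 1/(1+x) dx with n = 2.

f(x) = 1/(1+x)
a = 1.5, b = 2.5, n = 2
h = (b - a)/n = 0.500000

Simpson's rule: (h/3)[f(x₀) + 4f(x₁) + 2f(x₂) + ... + f(xₙ)]

x_0 = 1.5000, f(x_0) = 0.400000, coefficient = 1
x_1 = 2.0000, f(x_1) = 0.333333, coefficient = 4
x_2 = 2.5000, f(x_2) = 0.285714, coefficient = 1

I ≈ (0.500000/3) × 2.019048 = 0.336508
Exact value: 0.336472
Error: 0.000036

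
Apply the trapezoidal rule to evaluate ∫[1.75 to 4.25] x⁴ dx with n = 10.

f(x) = x⁴
a = 1.75, b = 4.25, n = 10
h = (b - a)/n = 0.250000

Trapezoidal rule: (h/2)[f(x₀) + 2f(x₁) + 2f(x₂) + ... + f(xₙ)]

x_0 = 1.7500, f(x_0) = 9.378906, coefficient = 1
x_1 = 2.0000, f(x_1) = 16.000000, coefficient = 2
x_2 = 2.2500, f(x_2) = 25.628906, coefficient = 2
x_3 = 2.5000, f(x_3) = 39.062500, coefficient = 2
x_4 = 2.7500, f(x_4) = 57.191406, coefficient = 2
x_5 = 3.0000, f(x_5) = 81.000000, coefficient = 2
x_6 = 3.2500, f(x_6) = 111.566406, coefficient = 2
x_7 = 3.5000, f(x_7) = 150.062500, coefficient = 2
x_8 = 3.7500, f(x_8) = 197.753906, coefficient = 2
x_9 = 4.0000, f(x_9) = 256.000000, coefficient = 2
x_10 = 4.2500, f(x_10) = 326.253906, coefficient = 1

I ≈ (0.250000/2) × 2204.164062 = 275.520508
Exact value: 274.033203
Error: 1.487305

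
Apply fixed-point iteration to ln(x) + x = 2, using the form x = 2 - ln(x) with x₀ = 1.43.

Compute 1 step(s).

Equation: ln(x) + x = 2
Fixed-point form: x = 2 - ln(x)
x₀ = 1.43

x_1 = g(1.430000) = 1.642326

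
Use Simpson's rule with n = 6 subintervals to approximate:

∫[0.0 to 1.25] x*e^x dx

f(x) = x*e^x
a = 0.0, b = 1.25, n = 6
h = (b - a)/n = 0.208333

Simpson's rule: (h/3)[f(x₀) + 4f(x₁) + 2f(x₂) + ... + f(xₙ)]

x_0 = 0.0000, f(x_0) = 0.000000, coefficient = 1
x_1 = 0.2083, f(x_1) = 0.256588, coefficient = 4
x_2 = 0.4167, f(x_2) = 0.632040, coefficient = 2
x_3 = 0.6250, f(x_3) = 1.167654, coefficient = 4
x_4 = 0.8333, f(x_4) = 1.917480, coefficient = 2
x_5 = 1.0417, f(x_5) = 2.952017, coefficient = 4
x_6 = 1.2500, f(x_6) = 4.362929, coefficient = 1

I ≈ (0.208333/3) × 26.967005 = 1.872709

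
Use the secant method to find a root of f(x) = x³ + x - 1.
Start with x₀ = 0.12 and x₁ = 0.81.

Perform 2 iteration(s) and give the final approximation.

f(x) = x³ + x - 1
x₀ = 0.12, x₁ = 0.81

Secant formula: x_{n+1} = x_n - f(x_n)(x_n - x_{n-1})/(f(x_n) - f(x_{n-1}))

Iteration 1:
  f(0.120000) = -0.878272
  f(0.810000) = 0.341441
  x_2 = 0.810000 - 0.341441×(0.810000 - 0.120000)/(0.341441 - (-0.878272))
       = 0.616844
Iteration 2:
  f(0.810000) = 0.341441
  f(0.616844) = -0.148448
  x_3 = 0.616844 - (-0.148448)×(0.616844 - 0.810000)/(-0.148448 - 0.341441)
       = 0.675375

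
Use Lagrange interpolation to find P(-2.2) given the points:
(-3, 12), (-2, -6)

Lagrange interpolation formula:
P(x) = Σ yᵢ × Lᵢ(x)
where Lᵢ(x) = Π_{j≠i} (x - xⱼ)/(xᵢ - xⱼ)

L_0(-2.2) = (-2.2 - (-2))/(-3 - (-2)) = 0.200000
L_1(-2.2) = (-2.2 - (-3))/(-2 - (-3)) = 0.800000

P(-2.2) = 12×L_0(-2.2) + (-6)×L_1(-2.2)
P(-2.2) = -2.400000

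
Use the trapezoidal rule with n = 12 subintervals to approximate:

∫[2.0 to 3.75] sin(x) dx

f(x) = sin(x)
a = 2.0, b = 3.75, n = 12
h = (b - a)/n = 0.145833

Trapezoidal rule: (h/2)[f(x₀) + 2f(x₁) + 2f(x₂) + ... + f(xₙ)]

x_0 = 2.0000, f(x_0) = 0.909297, coefficient = 1
x_1 = 2.1458, f(x_1) = 0.839172, coefficient = 2
x_2 = 2.2917, f(x_2) = 0.751232, coefficient = 2
x_3 = 2.4375, f(x_3) = 0.647343, coefficient = 2
x_4 = 2.5833, f(x_4) = 0.529711, coefficient = 2
x_5 = 2.7292, f(x_5) = 0.400833, coefficient = 2
x_6 = 2.8750, f(x_6) = 0.263446, coefficient = 2
x_7 = 3.0208, f(x_7) = 0.120466, coefficient = 2
x_8 = 3.1667, f(x_8) = -0.025071, coefficient = 2
x_9 = 3.3125, f(x_9) = -0.170077, coefficient = 2
x_10 = 3.4583, f(x_10) = -0.311471, coefficient = 2
x_11 = 3.6042, f(x_11) = -0.446253, coefficient = 2
x_12 = 3.7500, f(x_12) = -0.571561, coefficient = 1

I ≈ (0.145833/2) × 5.536396 = 0.403696
Exact value: 0.404413
Error: 0.000717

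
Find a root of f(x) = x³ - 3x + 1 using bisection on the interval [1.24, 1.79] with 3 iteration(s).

f(x) = x³ - 3x + 1
Initial interval: [1.24, 1.79]

Iteration 1:
  c_1 = (1.240000 + 1.790000)/2 = 1.515000
  f(c_1) = f(1.515000) = -0.067734
  f(a) × f(c) ≥ 0, new interval: [1.515000, 1.790000]
Iteration 2:
  c_2 = (1.515000 + 1.790000)/2 = 1.652500
  f(c_2) = f(1.652500) = 0.555075
  f(a) × f(c) < 0, new interval: [1.515000, 1.652500]
Iteration 3:
  c_3 = (1.515000 + 1.652500)/2 = 1.583750
  f(c_3) = f(1.583750) = 0.221213
  f(a) × f(c) < 0, new interval: [1.515000, 1.583750]

After 3 iteration(s), the approximation is c_3 = 1.583750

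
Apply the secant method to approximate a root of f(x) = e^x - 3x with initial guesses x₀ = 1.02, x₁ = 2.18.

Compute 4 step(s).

f(x) = e^x - 3x
x₀ = 1.02, x₁ = 2.18

Secant formula: x_{n+1} = x_n - f(x_n)(x_n - x_{n-1})/(f(x_n) - f(x_{n-1}))

Iteration 1:
  f(1.020000) = -0.286805
  f(2.180000) = 2.306306
  x_2 = 2.180000 - 2.306306×(2.180000 - 1.020000)/(2.306306 - (-0.286805))
       = 1.148299
Iteration 2:
  f(2.180000) = 2.306306
  f(1.148299) = -0.292072
  x_3 = 1.148299 - (-0.292072)×(1.148299 - 2.180000)/(-0.292072 - 2.306306)
       = 1.264268
Iteration 3:
  f(1.148299) = -0.292072
  f(1.264268) = -0.252304
  x_4 = 1.264268 - (-0.252304)×(1.264268 - 1.148299)/(-0.252304 - (-0.292072))
       = 2.000026
Iteration 4:
  f(1.264268) = -0.252304
  f(2.000026) = 1.389168
  x_5 = 2.000026 - 1.389168×(2.000026 - 1.264268)/(1.389168 - (-0.252304))
       = 1.377358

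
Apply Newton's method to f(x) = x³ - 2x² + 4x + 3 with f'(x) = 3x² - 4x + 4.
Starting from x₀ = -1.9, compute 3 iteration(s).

f(x) = x³ - 2x² + 4x + 3
f'(x) = 3x² - 4x + 4
x₀ = -1.9

Newton-Raphson formula: x_{n+1} = x_n - f(x_n)/f'(x_n)

Iteration 1:
  f(-1.900000) = -18.679000
  f'(-1.900000) = 22.430000
  x_1 = -1.900000 - (-18.679000)/22.430000 = -1.067231
Iteration 2:
  f(-1.067231) = -4.762449
  f'(-1.067231) = 11.685874
  x_2 = -1.067231 - (-4.762449)/11.685874 = -0.659692
Iteration 3:
  f(-0.659692) = -0.796252
  f'(-0.659692) = 7.944352
  x_3 = -0.659692 - (-0.796252)/7.944352 = -0.559464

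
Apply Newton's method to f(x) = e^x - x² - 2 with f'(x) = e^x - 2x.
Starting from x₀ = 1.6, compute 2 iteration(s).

f(x) = e^x - x² - 2
f'(x) = e^x - 2x
x₀ = 1.6

Newton-Raphson formula: x_{n+1} = x_n - f(x_n)/f'(x_n)

Iteration 1:
  f(1.600000) = 0.393032
  f'(1.600000) = 1.753032
  x_1 = 1.600000 - 0.393032/1.753032 = 1.375799
Iteration 2:
  f(1.375799) = 0.065415
  f'(1.375799) = 1.206639
  x_2 = 1.375799 - 0.065415/1.206639 = 1.321586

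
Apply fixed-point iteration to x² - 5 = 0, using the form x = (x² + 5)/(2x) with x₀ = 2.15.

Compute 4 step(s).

Equation: x² - 5 = 0
Fixed-point form: x = (x² + 5)/(2x)
x₀ = 2.15

x_1 = g(2.150000) = 2.237791
x_2 = g(2.237791) = 2.236069
x_3 = g(2.236069) = 2.236068
x_4 = g(2.236068) = 2.236068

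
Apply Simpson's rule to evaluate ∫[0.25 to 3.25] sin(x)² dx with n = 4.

f(x) = sin(x)²
a = 0.25, b = 3.25, n = 4
h = (b - a)/n = 0.750000

Simpson's rule: (h/3)[f(x₀) + 4f(x₁) + 2f(x₂) + ... + f(xₙ)]

x_0 = 0.2500, f(x_0) = 0.061209, coefficient = 1
x_1 = 1.0000, f(x_1) = 0.708073, coefficient = 4
x_2 = 1.7500, f(x_2) = 0.968228, coefficient = 2
x_3 = 2.5000, f(x_3) = 0.358169, coefficient = 4
x_4 = 3.2500, f(x_4) = 0.011706, coefficient = 1

I ≈ (0.750000/3) × 6.274341 = 1.568585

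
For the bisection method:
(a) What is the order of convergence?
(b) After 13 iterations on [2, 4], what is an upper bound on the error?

(a) Bisection has linear (order 1) convergence; the error is halved each step.

(b) Error bound = (b-a)/2^n = (4 - 2)/2^{13}
    = 2/2^{13}

(a) 1 (linear); (b) error ≤ 2.44e-04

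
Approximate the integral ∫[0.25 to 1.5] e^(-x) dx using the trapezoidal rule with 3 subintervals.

f(x) = e^(-x)
a = 0.25, b = 1.5, n = 3
h = (b - a)/n = 0.416667

Trapezoidal rule: (h/2)[f(x₀) + 2f(x₁) + 2f(x₂) + ... + f(xₙ)]

x_0 = 0.2500, f(x_0) = 0.778801, coefficient = 1
x_1 = 0.6667, f(x_1) = 0.513417, coefficient = 2
x_2 = 1.0833, f(x_2) = 0.338465, coefficient = 2
x_3 = 1.5000, f(x_3) = 0.223130, coefficient = 1

I ≈ (0.416667/2) × 2.705696 = 0.563687
Exact value: 0.555671
Error: 0.008016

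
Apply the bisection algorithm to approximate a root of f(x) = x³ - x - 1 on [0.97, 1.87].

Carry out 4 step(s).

f(x) = x³ - x - 1
Initial interval: [0.97, 1.87]

Iteration 1:
  c_1 = (0.970000 + 1.870000)/2 = 1.420000
  f(c_1) = f(1.420000) = 0.443288
  f(a) × f(c) < 0, new interval: [0.970000, 1.420000]
Iteration 2:
  c_2 = (0.970000 + 1.420000)/2 = 1.195000
  f(c_2) = f(1.195000) = -0.488510
  f(a) × f(c) ≥ 0, new interval: [1.195000, 1.420000]
Iteration 3:
  c_3 = (1.195000 + 1.420000)/2 = 1.307500
  f(c_3) = f(1.307500) = -0.072255
  f(a) × f(c) ≥ 0, new interval: [1.307500, 1.420000]
Iteration 4:
  c_4 = (1.307500 + 1.420000)/2 = 1.363750
  f(c_4) = f(1.363750) = 0.172571
  f(a) × f(c) < 0, new interval: [1.307500, 1.363750]

After 4 iteration(s), the approximation is c_4 = 1.363750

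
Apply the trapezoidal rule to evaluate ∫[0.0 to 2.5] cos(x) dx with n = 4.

f(x) = cos(x)
a = 0.0, b = 2.5, n = 4
h = (b - a)/n = 0.625000

Trapezoidal rule: (h/2)[f(x₀) + 2f(x₁) + 2f(x₂) + ... + f(xₙ)]

x_0 = 0.0000, f(x_0) = 1.000000, coefficient = 1
x_1 = 0.6250, f(x_1) = 0.810963, coefficient = 2
x_2 = 1.2500, f(x_2) = 0.315322, coefficient = 2
x_3 = 1.8750, f(x_3) = -0.299534, coefficient = 2
x_4 = 2.5000, f(x_4) = -0.801144, coefficient = 1

I ≈ (0.625000/2) × 1.852360 = 0.578863
Exact value: 0.598472
Error: 0.019610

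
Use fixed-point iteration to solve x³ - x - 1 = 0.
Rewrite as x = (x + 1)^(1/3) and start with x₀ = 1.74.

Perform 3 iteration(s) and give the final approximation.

Equation: x³ - x - 1 = 0
Fixed-point form: x = (x + 1)^(1/3)
x₀ = 1.74

x_1 = g(1.740000) = 1.399319
x_2 = g(1.399319) = 1.338739
x_3 = g(1.338739) = 1.327376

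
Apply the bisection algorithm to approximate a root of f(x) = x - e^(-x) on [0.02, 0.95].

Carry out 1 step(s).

f(x) = x - e^(-x)
Initial interval: [0.02, 0.95]

Iteration 1:
  c_1 = (0.020000 + 0.950000)/2 = 0.485000
  f(c_1) = f(0.485000) = -0.130697
  f(a) × f(c) ≥ 0, new interval: [0.485000, 0.950000]

After 1 iteration(s), the approximation is c_1 = 0.485000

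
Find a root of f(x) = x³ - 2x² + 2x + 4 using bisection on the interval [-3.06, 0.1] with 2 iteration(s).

f(x) = x³ - 2x² + 2x + 4
Initial interval: [-3.06, 0.1]

Iteration 1:
  c_1 = (-3.060000 + 0.100000)/2 = -1.480000
  f(c_1) = f(-1.480000) = -6.582592
  f(a) × f(c) ≥ 0, new interval: [-1.480000, 0.100000]
Iteration 2:
  c_2 = (-1.480000 + 0.100000)/2 = -0.690000
  f(c_2) = f(-0.690000) = 1.339291
  f(a) × f(c) < 0, new interval: [-1.480000, -0.690000]

After 2 iteration(s), the approximation is c_2 = -0.690000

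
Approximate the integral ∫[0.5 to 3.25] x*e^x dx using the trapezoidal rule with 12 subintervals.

f(x) = x*e^x
a = 0.5, b = 3.25, n = 12
h = (b - a)/n = 0.229167

Trapezoidal rule: (h/2)[f(x₀) + 2f(x₁) + 2f(x₂) + ... + f(xₙ)]

x_0 = 0.5000, f(x_0) = 0.824361, coefficient = 1
x_1 = 0.7292, f(x_1) = 1.511819, coefficient = 2
x_2 = 0.9583, f(x_2) = 2.498708, coefficient = 2
x_3 = 1.1875, f(x_3) = 3.893663, coefficient = 2
x_4 = 1.4167, f(x_4) = 5.841417, coefficient = 2
x_5 = 1.6458, f(x_5) = 8.534188, coefficient = 2
x_6 = 1.8750, f(x_6) = 12.226536, coefficient = 2
x_7 = 2.1042, f(x_7) = 17.254728, coefficient = 2
x_8 = 2.3333, f(x_8) = 24.061937, coefficient = 2
x_9 = 2.5625, f(x_9) = 33.231006, coefficient = 2
x_10 = 2.7917, f(x_10) = 45.526995, coefficient = 2
x_11 = 3.0208, f(x_11) = 61.952382, coefficient = 2
x_12 = 3.2500, f(x_12) = 83.818605, coefficient = 1

I ≈ (0.229167/2) × 517.709720 = 59.320905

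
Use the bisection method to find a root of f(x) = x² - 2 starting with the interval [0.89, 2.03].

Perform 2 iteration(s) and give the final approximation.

f(x) = x² - 2
Initial interval: [0.89, 2.03]

Iteration 1:
  c_1 = (0.890000 + 2.030000)/2 = 1.460000
  f(c_1) = f(1.460000) = 0.131600
  f(a) × f(c) < 0, new interval: [0.890000, 1.460000]
Iteration 2:
  c_2 = (0.890000 + 1.460000)/2 = 1.175000
  f(c_2) = f(1.175000) = -0.619375
  f(a) × f(c) ≥ 0, new interval: [1.175000, 1.460000]

After 2 iteration(s), the approximation is c_2 = 1.175000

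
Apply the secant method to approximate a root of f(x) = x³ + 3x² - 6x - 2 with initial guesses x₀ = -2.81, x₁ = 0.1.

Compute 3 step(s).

f(x) = x³ + 3x² - 6x - 2
x₀ = -2.81, x₁ = 0.1

Secant formula: x_{n+1} = x_n - f(x_n)(x_n - x_{n-1})/(f(x_n) - f(x_{n-1}))

Iteration 1:
  f(-2.810000) = 16.360259
  f(0.100000) = -2.569000
  x_2 = 0.100000 - (-2.569000)×(0.100000 - (-2.810000))/(-2.569000 - 16.360259)
       = -0.294933
Iteration 2:
  f(0.100000) = -2.569000
  f(-0.294933) = 0.004900
  x_3 = -0.294933 - 0.004900×(-0.294933 - 0.100000)/(0.004900 - (-2.569000))
       = -0.294181
Iteration 3:
  f(-0.294933) = 0.004900
  f(-0.294181) = -0.000744
  x_4 = -0.294181 - (-0.000744)×(-0.294181 - (-0.294933))/(-0.000744 - 0.004900)
       = -0.294280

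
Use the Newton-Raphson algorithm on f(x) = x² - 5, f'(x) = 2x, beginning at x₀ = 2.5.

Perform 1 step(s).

f(x) = x² - 5
f'(x) = 2x
x₀ = 2.5

Newton-Raphson formula: x_{n+1} = x_n - f(x_n)/f'(x_n)

Iteration 1:
  f(2.500000) = 1.250000
  f'(2.500000) = 5.000000
  x_1 = 2.500000 - 1.250000/5.000000 = 2.250000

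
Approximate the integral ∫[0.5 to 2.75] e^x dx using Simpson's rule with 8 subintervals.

f(x) = e^x
a = 0.5, b = 2.75, n = 8
h = (b - a)/n = 0.281250

Simpson's rule: (h/3)[f(x₀) + 4f(x₁) + 2f(x₂) + ... + f(xₙ)]

x_0 = 0.5000, f(x_0) = 1.648721, coefficient = 1
x_1 = 0.7812, f(x_1) = 2.184201, coefficient = 4
x_2 = 1.0625, f(x_2) = 2.893596, coefficient = 2
x_3 = 1.3438, f(x_3) = 3.833392, coefficient = 4
x_4 = 1.6250, f(x_4) = 5.078419, coefficient = 2
x_5 = 1.9062, f(x_5) = 6.727812, coefficient = 4
x_6 = 2.1875, f(x_6) = 8.912903, coefficient = 2
x_7 = 2.4688, f(x_7) = 11.807678, coefficient = 4
x_8 = 2.7500, f(x_8) = 15.642632, coefficient = 1

I ≈ (0.281250/3) × 149.273520 = 13.994393
Exact value: 13.993911
Error: 0.000482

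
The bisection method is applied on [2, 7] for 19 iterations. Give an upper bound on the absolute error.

Bisection error bound: |error| ≤ (b-a)/2^n
|error| ≤ (7 - 2)/2^19 = 5/2^19
|error| ≤ 0.0000095367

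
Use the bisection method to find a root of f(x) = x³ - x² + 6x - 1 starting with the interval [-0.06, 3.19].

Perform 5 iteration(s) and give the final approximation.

f(x) = x³ - x² + 6x - 1
Initial interval: [-0.06, 3.19]

Iteration 1:
  c_1 = (-0.060000 + 3.190000)/2 = 1.565000
  f(c_1) = f(1.565000) = 9.773812
  f(a) × f(c) < 0, new interval: [-0.060000, 1.565000]
Iteration 2:
  c_2 = (-0.060000 + 1.565000)/2 = 0.752500
  f(c_2) = f(0.752500) = 3.374852
  f(a) × f(c) < 0, new interval: [-0.060000, 0.752500]
Iteration 3:
  c_3 = (-0.060000 + 0.752500)/2 = 0.346250
  f(c_3) = f(0.346250) = 0.999123
  f(a) × f(c) < 0, new interval: [-0.060000, 0.346250]
Iteration 4:
  c_4 = (-0.060000 + 0.346250)/2 = 0.143125
  f(c_4) = f(0.143125) = -0.158803
  f(a) × f(c) ≥ 0, new interval: [0.143125, 0.346250]
Iteration 5:
  c_5 = (0.143125 + 0.346250)/2 = 0.244687
  f(c_5) = f(0.244687) = 0.422903
  f(a) × f(c) < 0, new interval: [0.143125, 0.244687]

After 5 iteration(s), the approximation is c_5 = 0.244687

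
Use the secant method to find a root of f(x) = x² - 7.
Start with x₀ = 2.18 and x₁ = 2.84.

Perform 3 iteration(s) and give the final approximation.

f(x) = x² - 7
x₀ = 2.18, x₁ = 2.84

Secant formula: x_{n+1} = x_n - f(x_n)(x_n - x_{n-1})/(f(x_n) - f(x_{n-1}))

Iteration 1:
  f(2.180000) = -2.247600
  f(2.840000) = 1.065600
  x_2 = 2.840000 - 1.065600×(2.840000 - 2.180000)/(1.065600 - (-2.247600))
       = 2.627729
Iteration 2:
  f(2.840000) = 1.065600
  f(2.627729) = -0.095040
  x_3 = 2.627729 - (-0.095040)×(2.627729 - 2.840000)/(-0.095040 - 1.065600)
       = 2.645111
Iteration 3:
  f(2.627729) = -0.095040
  f(2.645111) = -0.003388
  x_4 = 2.645111 - (-0.003388)×(2.645111 - 2.627729)/(-0.003388 - (-0.095040))
       = 2.645753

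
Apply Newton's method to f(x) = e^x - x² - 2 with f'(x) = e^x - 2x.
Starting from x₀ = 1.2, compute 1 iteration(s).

f(x) = e^x - x² - 2
f'(x) = e^x - 2x
x₀ = 1.2

Newton-Raphson formula: x_{n+1} = x_n - f(x_n)/f'(x_n)

Iteration 1:
  f(1.200000) = -0.119883
  f'(1.200000) = 0.920117
  x_1 = 1.200000 - (-0.119883)/0.920117 = 1.330291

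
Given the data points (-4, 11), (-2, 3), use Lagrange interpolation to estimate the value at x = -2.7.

Lagrange interpolation formula:
P(x) = Σ yᵢ × Lᵢ(x)
where Lᵢ(x) = Π_{j≠i} (x - xⱼ)/(xᵢ - xⱼ)

L_0(-2.7) = (-2.7 - (-2))/(-4 - (-2)) = 0.350000
L_1(-2.7) = (-2.7 - (-4))/(-2 - (-4)) = 0.650000

P(-2.7) = 11×L_0(-2.7) + 3×L_1(-2.7)
P(-2.7) = 5.800000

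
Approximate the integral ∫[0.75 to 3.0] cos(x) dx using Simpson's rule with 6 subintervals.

f(x) = cos(x)
a = 0.75, b = 3.0, n = 6
h = (b - a)/n = 0.375000

Simpson's rule: (h/3)[f(x₀) + 4f(x₁) + 2f(x₂) + ... + f(xₙ)]

x_0 = 0.7500, f(x_0) = 0.731689, coefficient = 1
x_1 = 1.1250, f(x_1) = 0.431177, coefficient = 4
x_2 = 1.5000, f(x_2) = 0.070737, coefficient = 2
x_3 = 1.8750, f(x_3) = -0.299534, coefficient = 4
x_4 = 2.2500, f(x_4) = -0.628174, coefficient = 2
x_5 = 2.6250, f(x_5) = -0.869507, coefficient = 4
x_6 = 3.0000, f(x_6) = -0.989992, coefficient = 1

I ≈ (0.375000/3) × -4.324633 = -0.540579
Exact value: -0.540519
Error: 0.000060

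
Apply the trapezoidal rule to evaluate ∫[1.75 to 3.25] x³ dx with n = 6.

f(x) = x³
a = 1.75, b = 3.25, n = 6
h = (b - a)/n = 0.250000

Trapezoidal rule: (h/2)[f(x₀) + 2f(x₁) + 2f(x₂) + ... + f(xₙ)]

x_0 = 1.7500, f(x_0) = 5.359375, coefficient = 1
x_1 = 2.0000, f(x_1) = 8.000000, coefficient = 2
x_2 = 2.2500, f(x_2) = 11.390625, coefficient = 2
x_3 = 2.5000, f(x_3) = 15.625000, coefficient = 2
x_4 = 2.7500, f(x_4) = 20.796875, coefficient = 2
x_5 = 3.0000, f(x_5) = 27.000000, coefficient = 2
x_6 = 3.2500, f(x_6) = 34.328125, coefficient = 1

I ≈ (0.250000/2) × 205.312500 = 25.664062
Exact value: 25.546875
Error: 0.117188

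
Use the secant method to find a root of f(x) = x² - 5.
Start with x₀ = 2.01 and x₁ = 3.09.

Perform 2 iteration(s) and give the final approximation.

f(x) = x² - 5
x₀ = 2.01, x₁ = 3.09

Secant formula: x_{n+1} = x_n - f(x_n)(x_n - x_{n-1})/(f(x_n) - f(x_{n-1}))

Iteration 1:
  f(2.010000) = -0.959900
  f(3.090000) = 4.548100
  x_2 = 3.090000 - 4.548100×(3.090000 - 2.010000)/(4.548100 - (-0.959900))
       = 2.198216
Iteration 2:
  f(3.090000) = 4.548100
  f(2.198216) = -0.167848
  x_3 = 2.198216 - (-0.167848)×(2.198216 - 3.090000)/(-0.167848 - 4.548100)
       = 2.229956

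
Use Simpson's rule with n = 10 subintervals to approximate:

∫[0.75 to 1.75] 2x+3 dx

f(x) = 2x+3
a = 0.75, b = 1.75, n = 10
h = (b - a)/n = 0.100000

Simpson's rule: (h/3)[f(x₀) + 4f(x₁) + 2f(x₂) + ... + f(xₙ)]

x_0 = 0.7500, f(x_0) = 4.500000, coefficient = 1
x_1 = 0.8500, f(x_1) = 4.700000, coefficient = 4
x_2 = 0.9500, f(x_2) = 4.900000, coefficient = 2
x_3 = 1.0500, f(x_3) = 5.100000, coefficient = 4
x_4 = 1.1500, f(x_4) = 5.300000, coefficient = 2
x_5 = 1.2500, f(x_5) = 5.500000, coefficient = 4
x_6 = 1.3500, f(x_6) = 5.700000, coefficient = 2
x_7 = 1.4500, f(x_7) = 5.900000, coefficient = 4
x_8 = 1.5500, f(x_8) = 6.100000, coefficient = 2
x_9 = 1.6500, f(x_9) = 6.300000, coefficient = 4
x_10 = 1.7500, f(x_10) = 6.500000, coefficient = 1

I ≈ (0.100000/3) × 165.000000 = 5.500000
Exact value: 5.500000
Error: 0.000000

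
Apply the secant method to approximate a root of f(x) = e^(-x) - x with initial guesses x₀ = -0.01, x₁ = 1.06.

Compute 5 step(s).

f(x) = e^(-x) - x
x₀ = -0.01, x₁ = 1.06

Secant formula: x_{n+1} = x_n - f(x_n)(x_n - x_{n-1})/(f(x_n) - f(x_{n-1}))

Iteration 1:
  f(-0.010000) = 1.020050
  f(1.060000) = -0.713544
  x_2 = 1.060000 - (-0.713544)×(1.060000 - (-0.010000))/(-0.713544 - 1.020050)
       = 0.619590
Iteration 2:
  f(1.060000) = -0.713544
  f(0.619590) = -0.081425
  x_3 = 0.619590 - (-0.081425)×(0.619590 - 1.060000)/(-0.081425 - (-0.713544))
       = 0.562860
Iteration 3:
  f(0.619590) = -0.081425
  f(0.562860) = 0.006718
  x_4 = 0.562860 - 0.006718×(0.562860 - 0.619590)/(0.006718 - (-0.081425))
       = 0.567184
Iteration 4:
  f(0.562860) = 0.006718
  f(0.567184) = -0.000063
  x_5 = 0.567184 - (-0.000063)×(0.567184 - 0.562860)/(-0.000063 - 0.006718)
       = 0.567143
Iteration 5:
  f(0.567184) = -0.000063
  f(0.567143) = 0.000000
  x_6 = 0.567143 - 0.000000×(0.567143 - 0.567184)/(0.000000 - (-0.000063))
       = 0.567143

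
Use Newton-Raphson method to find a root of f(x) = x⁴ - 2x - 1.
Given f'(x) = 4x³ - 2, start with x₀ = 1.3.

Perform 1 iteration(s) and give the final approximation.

f(x) = x⁴ - 2x - 1
f'(x) = 4x³ - 2
x₀ = 1.3

Newton-Raphson formula: x_{n+1} = x_n - f(x_n)/f'(x_n)

Iteration 1:
  f(1.300000) = -0.743900
  f'(1.300000) = 6.788000
  x_1 = 1.300000 - (-0.743900)/6.788000 = 1.409590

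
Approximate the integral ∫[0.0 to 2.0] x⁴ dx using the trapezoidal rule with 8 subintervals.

f(x) = x⁴
a = 0.0, b = 2.0, n = 8
h = (b - a)/n = 0.250000

Trapezoidal rule: (h/2)[f(x₀) + 2f(x₁) + 2f(x₂) + ... + f(xₙ)]

x_0 = 0.0000, f(x_0) = 0.000000, coefficient = 1
x_1 = 0.2500, f(x_1) = 0.003906, coefficient = 2
x_2 = 0.5000, f(x_2) = 0.062500, coefficient = 2
x_3 = 0.7500, f(x_3) = 0.316406, coefficient = 2
x_4 = 1.0000, f(x_4) = 1.000000, coefficient = 2
x_5 = 1.2500, f(x_5) = 2.441406, coefficient = 2
x_6 = 1.5000, f(x_6) = 5.062500, coefficient = 2
x_7 = 1.7500, f(x_7) = 9.378906, coefficient = 2
x_8 = 2.0000, f(x_8) = 16.000000, coefficient = 1

I ≈ (0.250000/2) × 52.531250 = 6.566406
Exact value: 6.400000
Error: 0.166406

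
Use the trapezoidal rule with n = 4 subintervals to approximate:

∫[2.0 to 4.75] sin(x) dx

f(x) = sin(x)
a = 2.0, b = 4.75, n = 4
h = (b - a)/n = 0.687500

Trapezoidal rule: (h/2)[f(x₀) + 2f(x₁) + 2f(x₂) + ... + f(xₙ)]

x_0 = 2.0000, f(x_0) = 0.909297, coefficient = 1
x_1 = 2.6875, f(x_1) = 0.438647, coefficient = 2
x_2 = 3.3750, f(x_2) = -0.231294, coefficient = 2
x_3 = 4.0625, f(x_3) = -0.796151, coefficient = 2
x_4 = 4.7500, f(x_4) = -0.999293, coefficient = 1

I ≈ (0.687500/2) × -1.267591 = -0.435734
Exact value: -0.453749
Error: 0.018015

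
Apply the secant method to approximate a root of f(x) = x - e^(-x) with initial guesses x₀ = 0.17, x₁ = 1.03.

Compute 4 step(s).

f(x) = x - e^(-x)
x₀ = 0.17, x₁ = 1.03

Secant formula: x_{n+1} = x_n - f(x_n)(x_n - x_{n-1})/(f(x_n) - f(x_{n-1}))

Iteration 1:
  f(0.170000) = -0.673665
  f(1.030000) = 0.672993
  x_2 = 1.030000 - 0.672993×(1.030000 - 0.170000)/(0.672993 - (-0.673665))
       = 0.600215
Iteration 2:
  f(1.030000) = 0.672993
  f(0.600215) = 0.051521
  x_3 = 0.600215 - 0.051521×(0.600215 - 1.030000)/(0.051521 - 0.672993)
       = 0.564585
Iteration 3:
  f(0.600215) = 0.051521
  f(0.564585) = -0.004011
  x_4 = 0.564585 - (-0.004011)×(0.564585 - 0.600215)/(-0.004011 - 0.051521)
       = 0.567159
Iteration 4:
  f(0.564585) = -0.004011
  f(0.567159) = 0.000024
  x_5 = 0.567159 - 0.000024×(0.567159 - 0.564585)/(0.000024 - (-0.004011))
       = 0.567143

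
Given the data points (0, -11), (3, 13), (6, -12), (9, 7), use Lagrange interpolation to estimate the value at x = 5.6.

Lagrange interpolation formula:
P(x) = Σ yᵢ × Lᵢ(x)
where Lᵢ(x) = Π_{j≠i} (x - xⱼ)/(xᵢ - xⱼ)

L_0(5.6) = (5.6 - 3)/(0 - 3) × (5.6 - 6)/(0 - 6) × (5.6 - 9)/(0 - 9) = -0.021827
L_1(5.6) = (5.6 - 0)/(3 - 0) × (5.6 - 6)/(3 - 6) × (5.6 - 9)/(3 - 9) = 0.141037
L_2(5.6) = (5.6 - 0)/(6 - 0) × (5.6 - 3)/(6 - 3) × (5.6 - 9)/(6 - 9) = 0.916741
L_3(5.6) = (5.6 - 0)/(9 - 0) × (5.6 - 3)/(9 - 3) × (5.6 - 6)/(9 - 6) = -0.035951

P(5.6) = (-11)×L_0(5.6) + 13×L_1(5.6) + (-12)×L_2(5.6) + 7×L_3(5.6)
P(5.6) = -9.178963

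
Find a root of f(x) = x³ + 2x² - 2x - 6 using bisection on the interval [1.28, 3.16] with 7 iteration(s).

f(x) = x³ + 2x² - 2x - 6
Initial interval: [1.28, 3.16]

Iteration 1:
  c_1 = (1.280000 + 3.160000)/2 = 2.220000
  f(c_1) = f(2.220000) = 10.357848
  f(a) × f(c) < 0, new interval: [1.280000, 2.220000]
Iteration 2:
  c_2 = (1.280000 + 2.220000)/2 = 1.750000
  f(c_2) = f(1.750000) = 1.984375
  f(a) × f(c) < 0, new interval: [1.280000, 1.750000]
Iteration 3:
  c_3 = (1.280000 + 1.750000)/2 = 1.515000
  f(c_3) = f(1.515000) = -0.962284
  f(a) × f(c) ≥ 0, new interval: [1.515000, 1.750000]
Iteration 4:
  c_4 = (1.515000 + 1.750000)/2 = 1.632500
  f(c_4) = f(1.632500) = 0.415817
  f(a) × f(c) < 0, new interval: [1.515000, 1.632500]
Iteration 5:
  c_5 = (1.515000 + 1.632500)/2 = 1.573750
  f(c_5) = f(1.573750) = -0.296432
  f(a) × f(c) ≥ 0, new interval: [1.573750, 1.632500]
Iteration 6:
  c_6 = (1.573750 + 1.632500)/2 = 1.603125
  f(c_6) = f(1.603125) = 0.053816
  f(a) × f(c) < 0, new interval: [1.573750, 1.603125]
Iteration 7:
  c_7 = (1.573750 + 1.603125)/2 = 1.588437
  f(c_7) = f(1.588437) = -0.122767
  f(a) × f(c) ≥ 0, new interval: [1.588437, 1.603125]

After 7 iteration(s), the approximation is c_7 = 1.588437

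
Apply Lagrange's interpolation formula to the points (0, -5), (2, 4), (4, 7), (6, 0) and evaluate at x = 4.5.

Lagrange interpolation formula:
P(x) = Σ yᵢ × Lᵢ(x)
where Lᵢ(x) = Π_{j≠i} (x - xⱼ)/(xᵢ - xⱼ)

L_0(4.5) = (4.5 - 2)/(0 - 2) × (4.5 - 4)/(0 - 4) × (4.5 - 6)/(0 - 6) = 0.039062
L_1(4.5) = (4.5 - 0)/(2 - 0) × (4.5 - 4)/(2 - 4) × (4.5 - 6)/(2 - 6) = -0.210938
L_2(4.5) = (4.5 - 0)/(4 - 0) × (4.5 - 2)/(4 - 2) × (4.5 - 6)/(4 - 6) = 1.054688
L_3(4.5) = (4.5 - 0)/(6 - 0) × (4.5 - 2)/(6 - 2) × (4.5 - 4)/(6 - 4) = 0.117188

P(4.5) = (-5)×L_0(4.5) + 4×L_1(4.5) + 7×L_2(4.5) + 0×L_3(4.5)
P(4.5) = 6.343750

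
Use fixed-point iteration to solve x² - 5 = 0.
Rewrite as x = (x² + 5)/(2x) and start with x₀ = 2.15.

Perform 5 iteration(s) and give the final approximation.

Equation: x² - 5 = 0
Fixed-point form: x = (x² + 5)/(2x)
x₀ = 2.15

x_1 = g(2.150000) = 2.237791
x_2 = g(2.237791) = 2.236069
x_3 = g(2.236069) = 2.236068
x_4 = g(2.236068) = 2.236068
x_5 = g(2.236068) = 2.236068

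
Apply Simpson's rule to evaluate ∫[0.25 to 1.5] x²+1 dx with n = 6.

f(x) = x²+1
a = 0.25, b = 1.5, n = 6
h = (b - a)/n = 0.208333

Simpson's rule: (h/3)[f(x₀) + 4f(x₁) + 2f(x₂) + ... + f(xₙ)]

x_0 = 0.2500, f(x_0) = 1.062500, coefficient = 1
x_1 = 0.4583, f(x_1) = 1.210069, coefficient = 4
x_2 = 0.6667, f(x_2) = 1.444444, coefficient = 2
x_3 = 0.8750, f(x_3) = 1.765625, coefficient = 4
x_4 = 1.0833, f(x_4) = 2.173611, coefficient = 2
x_5 = 1.2917, f(x_5) = 2.668403, coefficient = 4
x_6 = 1.5000, f(x_6) = 3.250000, coefficient = 1

I ≈ (0.208333/3) × 34.125000 = 2.369792
Exact value: 2.369792
Error: 0.000000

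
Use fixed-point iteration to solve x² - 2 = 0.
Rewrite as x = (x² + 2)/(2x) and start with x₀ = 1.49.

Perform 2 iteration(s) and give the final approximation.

Equation: x² - 2 = 0
Fixed-point form: x = (x² + 2)/(2x)
x₀ = 1.49

x_1 = g(1.490000) = 1.416141
x_2 = g(1.416141) = 1.414215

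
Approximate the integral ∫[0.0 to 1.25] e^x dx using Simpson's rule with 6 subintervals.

f(x) = e^x
a = 0.0, b = 1.25, n = 6
h = (b - a)/n = 0.208333

Simpson's rule: (h/3)[f(x₀) + 4f(x₁) + 2f(x₂) + ... + f(xₙ)]

x_0 = 0.0000, f(x_0) = 1.000000, coefficient = 1
x_1 = 0.2083, f(x_1) = 1.231624, coefficient = 4
x_2 = 0.4167, f(x_2) = 1.516897, coefficient = 2
x_3 = 0.6250, f(x_3) = 1.868246, coefficient = 4
x_4 = 0.8333, f(x_4) = 2.300976, coefficient = 2
x_5 = 1.0417, f(x_5) = 2.833936, coefficient = 4
x_6 = 1.2500, f(x_6) = 3.490343, coefficient = 1

I ≈ (0.208333/3) × 35.861312 = 2.490369
Exact value: 2.490343
Error: 0.000026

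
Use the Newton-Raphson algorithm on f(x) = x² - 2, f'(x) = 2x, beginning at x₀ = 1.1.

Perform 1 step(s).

f(x) = x² - 2
f'(x) = 2x
x₀ = 1.1

Newton-Raphson formula: x_{n+1} = x_n - f(x_n)/f'(x_n)

Iteration 1:
  f(1.100000) = -0.790000
  f'(1.100000) = 2.200000
  x_1 = 1.100000 - (-0.790000)/2.200000 = 1.459091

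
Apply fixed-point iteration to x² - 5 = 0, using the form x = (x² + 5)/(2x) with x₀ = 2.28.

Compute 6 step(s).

Equation: x² - 5 = 0
Fixed-point form: x = (x² + 5)/(2x)
x₀ = 2.28

x_1 = g(2.280000) = 2.236491
x_2 = g(2.236491) = 2.236068
x_3 = g(2.236068) = 2.236068
x_4 = g(2.236068) = 2.236068
x_5 = g(2.236068) = 2.236068
x_6 = g(2.236068) = 2.236068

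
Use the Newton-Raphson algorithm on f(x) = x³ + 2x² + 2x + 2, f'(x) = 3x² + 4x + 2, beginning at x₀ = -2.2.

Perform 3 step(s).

f(x) = x³ + 2x² + 2x + 2
f'(x) = 3x² + 4x + 2
x₀ = -2.2

Newton-Raphson formula: x_{n+1} = x_n - f(x_n)/f'(x_n)

Iteration 1:
  f(-2.200000) = -3.368000
  f'(-2.200000) = 7.720000
  x_1 = -2.200000 - (-3.368000)/7.720000 = -1.763731
Iteration 2:
  f(-1.763731) = -0.792487
  f'(-1.763731) = 4.277314
  x_2 = -1.763731 - (-0.792487)/4.277314 = -1.578454
Iteration 3:
  f(-1.578454) = -0.106618
  f'(-1.578454) = 3.160734
  x_3 = -1.578454 - (-0.106618)/3.160734 = -1.544722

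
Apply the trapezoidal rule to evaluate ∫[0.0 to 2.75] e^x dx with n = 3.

f(x) = e^x
a = 0.0, b = 2.75, n = 3
h = (b - a)/n = 0.916667

Trapezoidal rule: (h/2)[f(x₀) + 2f(x₁) + 2f(x₂) + ... + f(xₙ)]

x_0 = 0.0000, f(x_0) = 1.000000, coefficient = 1
x_1 = 0.9167, f(x_1) = 2.500940, coefficient = 2
x_2 = 1.8333, f(x_2) = 6.254701, coefficient = 2
x_3 = 2.7500, f(x_3) = 15.642632, coefficient = 1

I ≈ (0.916667/2) × 34.153914 = 15.653877
Exact value: 14.642632
Error: 1.011245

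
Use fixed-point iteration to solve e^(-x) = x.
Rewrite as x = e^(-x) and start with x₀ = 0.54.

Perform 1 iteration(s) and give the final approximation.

Equation: e^(-x) = x
Fixed-point form: x = e^(-x)
x₀ = 0.54

x_1 = g(0.540000) = 0.582748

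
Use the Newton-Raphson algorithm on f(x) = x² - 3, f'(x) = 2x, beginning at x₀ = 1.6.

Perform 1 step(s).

f(x) = x² - 3
f'(x) = 2x
x₀ = 1.6

Newton-Raphson formula: x_{n+1} = x_n - f(x_n)/f'(x_n)

Iteration 1:
  f(1.600000) = -0.440000
  f'(1.600000) = 3.200000
  x_1 = 1.600000 - (-0.440000)/3.200000 = 1.737500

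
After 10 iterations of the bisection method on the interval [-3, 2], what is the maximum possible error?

Bisection error bound: |error| ≤ (b-a)/2^n
|error| ≤ (2 - (-3))/2^10 = 5/2^10
|error| ≤ 0.0048828125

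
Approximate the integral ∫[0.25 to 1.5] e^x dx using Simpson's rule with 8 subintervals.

f(x) = e^x
a = 0.25, b = 1.5, n = 8
h = (b - a)/n = 0.156250

Simpson's rule: (h/3)[f(x₀) + 4f(x₁) + 2f(x₂) + ... + f(xₙ)]

x_0 = 0.2500, f(x_0) = 1.284025, coefficient = 1
x_1 = 0.4062, f(x_1) = 1.501178, coefficient = 4
x_2 = 0.5625, f(x_2) = 1.755055, coefficient = 2
x_3 = 0.7188, f(x_3) = 2.051867, coefficient = 4
x_4 = 0.8750, f(x_4) = 2.398875, coefficient = 2
x_5 = 1.0312, f(x_5) = 2.804569, coefficient = 4
x_6 = 1.1875, f(x_6) = 3.278874, coefficient = 2
x_7 = 1.3438, f(x_7) = 3.833392, coefficient = 4
x_8 = 1.5000, f(x_8) = 4.481689, coefficient = 1

I ≈ (0.156250/3) × 61.395345 = 3.197674
Exact value: 3.197664
Error: 0.000011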